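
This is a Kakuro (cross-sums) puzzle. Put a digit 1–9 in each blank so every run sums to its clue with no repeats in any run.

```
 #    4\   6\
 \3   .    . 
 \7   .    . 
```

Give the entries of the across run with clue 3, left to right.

1 2

3 in 2 cells must be {1,2}; 4 in 2 cells must be {1,3}.
The 3 across and the 4 down share only 1, so R1C1 = 1.
R1C2 = 3 − 1 = 2 completes the 3 across.
R2C1 = 4 − 1 = 3 completes the 4 down.
R2C2 = 7 − 3 = 4 completes the 7 across.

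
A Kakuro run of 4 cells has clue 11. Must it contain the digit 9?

The only way to make 11 from 4 distinct digits is {1,2,3,5}, which does not contain 9.

No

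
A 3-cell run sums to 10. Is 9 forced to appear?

No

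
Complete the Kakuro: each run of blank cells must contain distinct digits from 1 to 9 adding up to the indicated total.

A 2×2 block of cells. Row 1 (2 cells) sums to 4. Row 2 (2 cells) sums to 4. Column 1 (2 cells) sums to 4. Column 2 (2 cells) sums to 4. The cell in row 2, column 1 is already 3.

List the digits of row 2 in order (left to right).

4 in 2 cells must be {1,3}.
(1,1) = 4 − 3 = 1 completes the 4 down.
(1,2) = 4 − 1 = 3 completes the 4 across.
(2,2) = 4 − 3 = 1 completes the 4 across.

3, 1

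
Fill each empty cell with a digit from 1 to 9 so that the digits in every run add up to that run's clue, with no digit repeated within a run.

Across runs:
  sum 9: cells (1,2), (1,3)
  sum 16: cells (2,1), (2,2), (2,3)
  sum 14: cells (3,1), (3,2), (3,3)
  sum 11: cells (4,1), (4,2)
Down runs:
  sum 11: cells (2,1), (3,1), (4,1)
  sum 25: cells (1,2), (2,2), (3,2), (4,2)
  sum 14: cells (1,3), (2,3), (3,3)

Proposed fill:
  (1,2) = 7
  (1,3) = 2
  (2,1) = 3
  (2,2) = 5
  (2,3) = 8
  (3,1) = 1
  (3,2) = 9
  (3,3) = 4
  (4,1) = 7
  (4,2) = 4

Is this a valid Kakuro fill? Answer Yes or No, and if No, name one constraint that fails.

Across: 7+2=9; 3+5+8=16; 1+9+4=14; 7+4=11. Down: 3+1+7=11; 7+5+9+4=25; 2+8+4=14. No digit repeats within any run.

Yes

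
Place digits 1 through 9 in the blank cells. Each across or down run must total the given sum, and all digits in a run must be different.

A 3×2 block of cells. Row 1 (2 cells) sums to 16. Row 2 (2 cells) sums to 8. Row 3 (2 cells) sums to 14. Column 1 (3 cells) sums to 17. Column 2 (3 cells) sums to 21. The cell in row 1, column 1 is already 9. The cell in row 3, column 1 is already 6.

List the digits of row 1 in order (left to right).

16 in 2 cells must be {7,9}.
(1,2) = 16 − 9 = 7 completes the 16 across.
(2,1) = 17 − 15 = 2 completes the 17 down.
(2,2) = 8 − 2 = 6 completes the 8 across.
(3,2) = 14 − 6 = 8 completes the 14 across.

9 7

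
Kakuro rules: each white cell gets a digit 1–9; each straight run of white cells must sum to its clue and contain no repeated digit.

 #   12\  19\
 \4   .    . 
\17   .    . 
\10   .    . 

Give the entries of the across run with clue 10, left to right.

4 in 2 cells must be {1,3}; 17 in 2 cells must be {8,9}.
The 4 across and the 19 down share only 3, so R1C2 = 3.
Given what's placed, R2C2 must be 9 to fit the 17 across and 19 down.
R3C2 = 19 − 12 = 7 completes the 19 down.
R1C1 = 4 − 3 = 1 completes the 4 across.
R2C1 = 17 − 9 = 8 completes the 17 across.
R3C1 = 10 − 7 = 3 completes the 10 across.

3, 7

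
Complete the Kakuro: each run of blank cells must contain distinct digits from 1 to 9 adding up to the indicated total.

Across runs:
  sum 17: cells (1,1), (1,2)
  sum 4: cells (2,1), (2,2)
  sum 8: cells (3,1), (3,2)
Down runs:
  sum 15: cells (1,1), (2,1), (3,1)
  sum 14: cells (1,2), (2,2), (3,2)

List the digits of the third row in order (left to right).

17 in 2 cells must be {8,9}; 4 in 2 cells must be {1,3}.
Nothing is forced directly, so branch on (1,1), whose candidates are 8 or 9. If (1,1) = 9: that forces (1,2) = 8, (2,1) = 1, after which (2,2) would have to be in {3} for the 4 across but in {1,2,4,5} for the 14 down — contradiction. So (1,1) = 8.
(1,2) = 17 − 8 = 9 completes the 17 across.
Nothing is forced directly, so branch on (2,1), whose candidates are 1 or 3. If (2,1) = 3: that forces (2,2) = 1, after which (3,1) would have to be in {1,2,3,5,6,7} for the 8 across but in {4} for the 15 down — contradiction. So (2,1) = 1.
(2,2) = 4 − 1 = 3 completes the 4 across.
(3,1) = 15 − 9 = 6 completes the 15 down.
(3,2) = 8 − 6 = 2 completes the 8 across.

6, 2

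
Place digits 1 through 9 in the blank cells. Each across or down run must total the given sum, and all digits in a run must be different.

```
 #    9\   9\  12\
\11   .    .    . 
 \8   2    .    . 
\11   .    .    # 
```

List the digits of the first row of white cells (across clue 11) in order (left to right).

1 3 7

Given what's placed, R2C3 must be 5 to fit the 8 across and 12 down.
R1C3 = 12 − 5 = 7 completes the 12 down.
R2C2 = 8 − 7 = 1 completes the 8 across.
Given what's placed, R1C2 must be 3 to fit the 11 across and 9 down.
R3C2 = 9 − 4 = 5 completes the 9 down.
R1C1 = 11 − 10 = 1 completes the 11 across.
R3C1 = 11 − 5 = 6 completes the 11 across.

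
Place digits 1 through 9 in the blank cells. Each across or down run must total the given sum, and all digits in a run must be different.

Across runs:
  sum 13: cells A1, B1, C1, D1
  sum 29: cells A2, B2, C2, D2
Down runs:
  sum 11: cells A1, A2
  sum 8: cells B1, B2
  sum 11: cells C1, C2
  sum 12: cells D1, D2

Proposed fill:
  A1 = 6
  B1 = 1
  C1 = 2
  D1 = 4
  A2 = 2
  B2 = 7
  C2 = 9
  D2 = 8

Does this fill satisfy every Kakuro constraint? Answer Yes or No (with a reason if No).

No — the down run A1–A2 sums to 8, not 11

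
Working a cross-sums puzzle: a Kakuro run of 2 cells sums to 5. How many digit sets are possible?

2

2 distinct digits from 1–9 sum between 3 and 17.
Enumerating: {1,4}, {2,3}.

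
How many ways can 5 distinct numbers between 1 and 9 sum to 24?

11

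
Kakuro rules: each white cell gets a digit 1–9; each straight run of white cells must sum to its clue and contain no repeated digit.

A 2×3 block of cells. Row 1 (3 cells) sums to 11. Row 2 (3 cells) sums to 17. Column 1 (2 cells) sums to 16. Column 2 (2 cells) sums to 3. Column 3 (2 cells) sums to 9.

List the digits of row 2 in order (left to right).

16 in 2 cells must be {7,9}; 3 in 2 cells must be {1,2}.
The 11 across and the 16 down share only 7, so (1,1) = 7.
Given what's placed, (1,2) must be 1 to fit the 11 across and 3 down.
(1,3) = 11 − 8 = 3 completes the 11 across.
(2,1) = 16 − 7 = 9 completes the 16 down.
(2,2) = 3 − 1 = 2 completes the 3 down.
(2,3) = 17 − 11 = 6 completes the 17 across.

9, 2, 6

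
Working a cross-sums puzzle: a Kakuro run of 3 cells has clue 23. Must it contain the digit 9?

The only way to make 23 from 3 distinct digits is {6,8,9}, which contains 9.

Yes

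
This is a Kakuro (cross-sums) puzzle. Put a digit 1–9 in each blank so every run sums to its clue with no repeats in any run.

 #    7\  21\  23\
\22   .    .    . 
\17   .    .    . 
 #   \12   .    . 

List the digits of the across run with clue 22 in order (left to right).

23 in 3 cells must be {6,8,9}.
Nothing is forced directly, so branch on R3C3, whose candidates are 8 or 9. If R3C3 = 9: then R3C2 would have to be in {3} for the 12 across but in {4,5,6,7,8,9} for the 21 down — contradiction. So R3C3 = 8.
R3C2 = 12 − 8 = 4 completes the 12 across.
Nothing is forced directly, so branch on R1C3, whose candidates are 6 or 9. If R1C3 = 6: then R1C1 would have to be in {7,9} for the 22 across but in {1,2,3,4,5,6} for the 7 down — contradiction. So R1C3 = 9.
R1C2 = 8: the only remaining digit allowed by both the 22 across and the 21 down.
R2C2 = 21 − 12 = 9 completes the 21 down.
R2C3 = 23 − 17 = 6 completes the 23 down.
R1C1 = 22 − 17 = 5 completes the 22 across.

5, 8, 9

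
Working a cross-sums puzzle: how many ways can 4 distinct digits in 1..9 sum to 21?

4 distinct digits from 1–9 sum between 10 and 30.

11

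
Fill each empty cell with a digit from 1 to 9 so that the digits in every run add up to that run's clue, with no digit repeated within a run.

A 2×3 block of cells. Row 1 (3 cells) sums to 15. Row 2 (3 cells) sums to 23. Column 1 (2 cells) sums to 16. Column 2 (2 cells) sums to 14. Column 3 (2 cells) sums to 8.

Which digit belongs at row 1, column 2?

23 in 3 cells must be {6,8,9}; 16 in 2 cells must be {7,9}.
The 23 across and the 16 down share only 9, so (2,1) = 9.
Given what's placed, (2,3) must be 6 to fit the 23 across and 8 down.
(1,1) = 16 − 9 = 7 completes the 16 down.
(1,3) = 8 − 6 = 2 completes the 8 down.
(2,2) = 23 − 15 = 8 completes the 23 across.
(1,2) = 15 − 9 = 6 completes the 15 across.

6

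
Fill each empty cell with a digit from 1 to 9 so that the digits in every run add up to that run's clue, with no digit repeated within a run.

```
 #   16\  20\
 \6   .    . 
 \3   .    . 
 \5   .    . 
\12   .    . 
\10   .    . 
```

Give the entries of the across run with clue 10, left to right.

6 4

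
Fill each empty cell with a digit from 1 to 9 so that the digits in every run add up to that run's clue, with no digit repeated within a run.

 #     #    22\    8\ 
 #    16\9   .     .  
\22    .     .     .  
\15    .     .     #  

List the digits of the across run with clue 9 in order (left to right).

7, 2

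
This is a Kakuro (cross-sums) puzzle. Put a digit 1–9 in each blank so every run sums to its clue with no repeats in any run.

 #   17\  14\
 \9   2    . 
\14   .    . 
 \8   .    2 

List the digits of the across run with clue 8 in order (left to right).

R1C2 = 9 − 2 = 7 completes the 9 across.
R2C2 = 14 − 9 = 5 completes the 14 down.
R3C1 = 8 − 2 = 6 completes the 8 across.
R2C1 = 14 − 5 = 9 completes the 14 across.

6 2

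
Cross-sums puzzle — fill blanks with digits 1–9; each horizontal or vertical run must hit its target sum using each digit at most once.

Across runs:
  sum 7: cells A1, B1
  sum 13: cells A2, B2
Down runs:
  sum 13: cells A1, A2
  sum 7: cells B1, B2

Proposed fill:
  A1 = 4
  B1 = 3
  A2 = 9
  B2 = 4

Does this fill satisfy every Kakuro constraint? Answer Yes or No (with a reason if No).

Yes

Across: 4+3=7; 9+4=13. Down: 4+9=13; 3+4=7. No digit repeats within any run.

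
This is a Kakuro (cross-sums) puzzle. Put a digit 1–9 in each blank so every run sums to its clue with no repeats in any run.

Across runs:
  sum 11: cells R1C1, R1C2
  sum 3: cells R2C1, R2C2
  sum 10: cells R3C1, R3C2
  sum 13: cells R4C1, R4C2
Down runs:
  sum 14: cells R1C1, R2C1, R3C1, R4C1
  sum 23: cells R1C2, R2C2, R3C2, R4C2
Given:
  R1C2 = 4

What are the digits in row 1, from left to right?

7 4

3 in 2 cells must be {1,2}.
R1C1 = 11 − 4 = 7 completes the 11 across.
Given what's placed, R2C2 must be 2 to fit the 3 across and 23 down.
R4C1 = 4: the only remaining digit allowed by both the 13 across and the 14 down.
R4C2 = 13 − 4 = 9 completes the 13 across.
R2C1 = 3 − 2 = 1 completes the 3 across.
R3C1 = 14 − 12 = 2 completes the 14 down.
R3C2 = 10 − 2 = 8 completes the 10 across.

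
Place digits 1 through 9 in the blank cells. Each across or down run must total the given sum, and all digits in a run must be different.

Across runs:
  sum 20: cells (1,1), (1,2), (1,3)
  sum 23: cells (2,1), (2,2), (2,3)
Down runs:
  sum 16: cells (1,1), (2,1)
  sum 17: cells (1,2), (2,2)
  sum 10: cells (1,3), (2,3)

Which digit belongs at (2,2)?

23 in 3 cells must be {6,8,9}; 16 in 2 cells must be {7,9}; 17 in 2 cells must be {8,9}.
The 23 across and the 16 down share only 9, so (2,1) = 9.
Given what's placed, (2,2) must be 8 to fit the 23 across and 17 down.
(2,3) = 23 − 17 = 6 completes the 23 across.
(1,1) = 16 − 9 = 7 completes the 16 down.
(1,2) = 17 − 8 = 9 completes the 17 down.
(1,3) = 20 − 16 = 4 completes the 20 across.

8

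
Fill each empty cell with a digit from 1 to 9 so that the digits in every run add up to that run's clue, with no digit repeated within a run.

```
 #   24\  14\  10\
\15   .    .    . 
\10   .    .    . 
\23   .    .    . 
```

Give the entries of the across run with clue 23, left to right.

9 8 6

23 in 3 cells must be {6,8,9}; 24 in 3 cells must be {7,8,9}.
Only 7 fits R2C1 under both its across sum 10 and down sum 24.
Only 6 fits R3C3 under both its across sum 23 and down sum 10.
R2C3 = 1: the only remaining digit allowed by both the 10 across and the 10 down.
R1C3 = 10 − 7 = 3 completes the 10 down.
R2C2 = 10 − 8 = 2 completes the 10 across.
Given what's placed, R1C1 must be 8 to fit the 15 across and 24 down.
R1C2 = 15 − 11 = 4 completes the 15 across.
R3C1 = 24 − 15 = 9 completes the 24 down.
R3C2 = 23 − 15 = 8 completes the 23 across.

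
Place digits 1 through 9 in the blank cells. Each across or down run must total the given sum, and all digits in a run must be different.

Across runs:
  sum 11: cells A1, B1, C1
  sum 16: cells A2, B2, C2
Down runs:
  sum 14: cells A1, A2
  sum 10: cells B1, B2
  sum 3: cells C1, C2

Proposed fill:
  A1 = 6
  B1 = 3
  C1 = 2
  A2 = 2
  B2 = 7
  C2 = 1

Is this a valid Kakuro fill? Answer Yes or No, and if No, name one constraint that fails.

No — the across run A2–C2 sums to 10, not 16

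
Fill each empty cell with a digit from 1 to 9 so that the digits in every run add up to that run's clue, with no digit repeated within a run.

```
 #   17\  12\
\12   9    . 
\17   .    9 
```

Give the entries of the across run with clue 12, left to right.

17 in 2 cells must be {8,9}.
R1C2 = 12 − 9 = 3 completes the 12 across.
R2C1 = 17 − 9 = 8 completes the 17 across.

9, 3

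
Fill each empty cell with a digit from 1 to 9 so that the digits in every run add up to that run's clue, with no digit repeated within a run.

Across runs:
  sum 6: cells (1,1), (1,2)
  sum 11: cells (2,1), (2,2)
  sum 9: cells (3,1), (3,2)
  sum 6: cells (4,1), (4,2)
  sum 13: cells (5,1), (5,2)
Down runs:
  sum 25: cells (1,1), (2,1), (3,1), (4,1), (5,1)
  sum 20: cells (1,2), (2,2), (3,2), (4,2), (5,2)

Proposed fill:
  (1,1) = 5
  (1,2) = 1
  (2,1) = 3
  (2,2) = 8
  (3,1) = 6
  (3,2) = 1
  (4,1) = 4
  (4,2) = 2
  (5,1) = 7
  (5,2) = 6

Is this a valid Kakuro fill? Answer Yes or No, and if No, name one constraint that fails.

No — the down run (1,2)–(5,2) sums to 18, not 20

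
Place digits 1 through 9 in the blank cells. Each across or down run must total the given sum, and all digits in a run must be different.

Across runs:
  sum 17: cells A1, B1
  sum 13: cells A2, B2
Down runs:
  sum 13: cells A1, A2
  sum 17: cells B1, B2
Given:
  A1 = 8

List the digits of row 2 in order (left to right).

17 in 2 cells must be {8,9}.
B1 = 17 − 8 = 9 completes the 17 across.
A2 = 13 − 8 = 5 completes the 13 down.
B2 = 13 − 5 = 8 completes the 13 across.

5 8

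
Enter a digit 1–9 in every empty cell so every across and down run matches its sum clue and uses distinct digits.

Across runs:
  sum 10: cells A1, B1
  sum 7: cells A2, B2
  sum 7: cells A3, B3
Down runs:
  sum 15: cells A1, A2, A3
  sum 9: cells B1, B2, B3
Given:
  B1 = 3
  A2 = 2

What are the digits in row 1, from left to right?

7, 3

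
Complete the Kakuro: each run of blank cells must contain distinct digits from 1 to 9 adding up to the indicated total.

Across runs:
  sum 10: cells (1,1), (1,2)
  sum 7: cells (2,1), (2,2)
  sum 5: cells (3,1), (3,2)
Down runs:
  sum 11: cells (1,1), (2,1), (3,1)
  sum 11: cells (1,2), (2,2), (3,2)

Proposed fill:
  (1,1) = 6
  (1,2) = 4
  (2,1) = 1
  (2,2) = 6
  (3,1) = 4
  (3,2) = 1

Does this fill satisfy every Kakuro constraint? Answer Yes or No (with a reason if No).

Across: 6+4=10; 1+6=7; 4+1=5. Down: 6+1+4=11; 4+6+1=11. No digit repeats within any run.

Yes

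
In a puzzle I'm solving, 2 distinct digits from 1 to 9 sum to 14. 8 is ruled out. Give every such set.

{5,9}

2 distinct digits from 1–9 sum between 3 and 17.
Dropping sets that contain 8.
Only one set works: {5,9}.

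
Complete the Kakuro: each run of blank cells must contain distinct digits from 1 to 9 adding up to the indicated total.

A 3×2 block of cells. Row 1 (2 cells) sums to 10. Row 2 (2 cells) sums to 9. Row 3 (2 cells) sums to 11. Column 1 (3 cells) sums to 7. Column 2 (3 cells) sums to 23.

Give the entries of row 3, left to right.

7 in 3 cells must be {1,2,4}; 23 in 3 cells must be {6,8,9}.
Nothing is forced directly, so branch on (2,2), whose candidates are 6 or 8. If (2,2) = 6: then (2,1) would have to be in {3} for the 9 across but in {1,2,4} for the 7 down — contradiction. So (2,2) = 8.
(2,1) = 9 − 8 = 1 completes the 9 across.
Nothing is forced directly, so branch on (1,1), whose candidates are 2 or 4. If (1,1) = 2: then (1,2) would have to be in {8} for the 10 across but in {6,9} for the 23 down — contradiction. So (1,1) = 4.
(1,2) = 10 − 4 = 6 completes the 10 across.
(3,1) = 7 − 5 = 2 completes the 7 down.
(3,2) = 11 − 2 = 9 completes the 11 across.

2 9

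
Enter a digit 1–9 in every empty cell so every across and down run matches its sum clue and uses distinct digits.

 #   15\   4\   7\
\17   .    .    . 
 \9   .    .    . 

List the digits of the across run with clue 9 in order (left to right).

6 1 2

4 in 2 cells must be {1,3}.
The 9 across and the 15 down share only 6, so R2C1 = 6.
Given what's placed, R2C2 must be 1 to fit the 9 across and 4 down.
R2C3 = 9 − 7 = 2 completes the 9 across.
R1C1 = 15 − 6 = 9 completes the 15 down.
R1C2 = 4 − 1 = 3 completes the 4 down.
R1C3 = 17 − 12 = 5 completes the 17 across.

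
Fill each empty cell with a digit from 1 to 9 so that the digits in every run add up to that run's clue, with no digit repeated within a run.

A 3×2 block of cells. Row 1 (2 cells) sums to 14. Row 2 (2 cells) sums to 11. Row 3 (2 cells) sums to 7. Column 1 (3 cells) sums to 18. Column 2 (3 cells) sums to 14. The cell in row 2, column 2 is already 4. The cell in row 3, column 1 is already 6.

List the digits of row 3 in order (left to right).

(2,1) = 11 − 4 = 7 completes the 11 across.
(3,2) = 7 − 6 = 1 completes the 7 across.
(1,1) = 18 − 13 = 5 completes the 18 down.
(1,2) = 14 − 5 = 9 completes the 14 across.

6 1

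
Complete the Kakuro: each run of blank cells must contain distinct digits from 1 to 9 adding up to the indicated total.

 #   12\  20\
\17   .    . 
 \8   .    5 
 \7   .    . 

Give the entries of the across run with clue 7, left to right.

1 6

17 in 2 cells must be {8,9}.
R2C1 = 8 − 5 = 3 completes the 8 across.
Given what's placed, R3C2 must be 6 to fit the 7 across and 20 down.
Given what's placed, R1C1 must be 8 to fit the 17 across and 12 down.
R1C2 = 17 − 8 = 9 completes the 17 across.
R3C1 = 7 − 6 = 1 completes the 7 across.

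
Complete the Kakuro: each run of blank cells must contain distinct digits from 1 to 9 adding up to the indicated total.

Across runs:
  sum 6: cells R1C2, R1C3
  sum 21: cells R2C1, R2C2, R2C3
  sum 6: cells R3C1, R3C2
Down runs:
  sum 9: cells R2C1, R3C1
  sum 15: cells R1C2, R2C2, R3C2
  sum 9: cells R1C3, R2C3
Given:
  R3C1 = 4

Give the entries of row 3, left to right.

4 2

R2C1 = 9 − 4 = 5 completes the 9 down.
R2C3 = 7: the only remaining digit allowed by both the 21 across and the 9 down.
R3C2 = 6 − 4 = 2 completes the 6 across.
R1C3 = 9 − 7 = 2 completes the 9 down.
R2C2 = 21 − 12 = 9 completes the 21 across.
R1C2 = 6 − 2 = 4 completes the 6 across.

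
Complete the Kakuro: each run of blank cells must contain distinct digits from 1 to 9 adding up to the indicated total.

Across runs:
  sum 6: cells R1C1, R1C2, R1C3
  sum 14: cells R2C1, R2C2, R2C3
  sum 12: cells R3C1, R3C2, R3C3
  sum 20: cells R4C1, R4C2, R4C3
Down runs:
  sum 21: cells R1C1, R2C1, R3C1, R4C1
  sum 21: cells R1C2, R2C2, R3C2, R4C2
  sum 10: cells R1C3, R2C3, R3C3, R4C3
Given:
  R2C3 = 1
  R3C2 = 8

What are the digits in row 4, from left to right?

6 in 3 cells must be {1,2,3}; 10 in 4 cells must be {1,2,3,4}.
R3C3 = 3: the only remaining digit allowed by both the 12 across and the 10 down.
Given what's placed, R4C3 must be 4 to fit the 20 across and 10 down.
R1C3 = 10 − 8 = 2 completes the 10 down.
R3C1 = 12 − 11 = 1 completes the 12 across.
Given what's placed, R1C1 must be 3 to fit the 6 across and 21 down.
R1C2 = 6 − 5 = 1 completes the 6 across.
Given what's placed, R4C1 must be 9 to fit the 20 across and 21 down.
R4C2 = 20 − 13 = 7 completes the 20 across.

9 7 4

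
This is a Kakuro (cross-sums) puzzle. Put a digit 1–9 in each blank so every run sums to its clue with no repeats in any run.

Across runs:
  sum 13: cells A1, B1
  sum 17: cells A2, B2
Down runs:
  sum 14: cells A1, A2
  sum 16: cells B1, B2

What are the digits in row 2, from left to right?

17 in 2 cells must be {8,9}; 16 in 2 cells must be {7,9}.
The 17 across and the 16 down share only 9, so B2 = 9.
B1 = 16 − 9 = 7 completes the 16 down.
A2 = 17 − 9 = 8 completes the 17 across.
A1 = 13 − 7 = 6 completes the 13 across.

8 9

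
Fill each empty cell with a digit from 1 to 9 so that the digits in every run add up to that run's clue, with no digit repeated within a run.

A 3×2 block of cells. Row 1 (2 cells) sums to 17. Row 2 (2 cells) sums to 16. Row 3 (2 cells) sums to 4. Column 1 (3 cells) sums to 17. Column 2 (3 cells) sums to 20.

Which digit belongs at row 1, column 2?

8

17 in 2 cells must be {8,9}; 16 in 2 cells must be {7,9}; 4 in 2 cells must be {1,3}.
The 4 across and the 20 down share only 3, so (3,2) = 3.
Given what's placed, (2,2) must be 9 to fit the 16 across and 20 down.
(3,1) = 4 − 3 = 1 completes the 4 across.
(1,1) = 9: the only remaining digit allowed by both the 17 across and the 17 down.
(1,2) = 17 − 9 = 8 completes the 17 across.
(2,1) = 16 − 9 = 7 completes the 16 across.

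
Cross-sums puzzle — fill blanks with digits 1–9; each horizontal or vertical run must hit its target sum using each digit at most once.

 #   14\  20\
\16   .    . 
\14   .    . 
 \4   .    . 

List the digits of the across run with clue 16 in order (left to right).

7 9

16 in 2 cells must be {7,9}; 4 in 2 cells must be {1,3}.
The 4 across and the 20 down share only 3, so R3C2 = 3.
Given what's placed, R1C2 must be 9 to fit the 16 across and 20 down.
R2C2 = 20 − 12 = 8 completes the 20 down.
R3C1 = 4 − 3 = 1 completes the 4 across.
R1C1 = 16 − 9 = 7 completes the 16 across.
R2C1 = 14 − 8 = 6 completes the 14 across.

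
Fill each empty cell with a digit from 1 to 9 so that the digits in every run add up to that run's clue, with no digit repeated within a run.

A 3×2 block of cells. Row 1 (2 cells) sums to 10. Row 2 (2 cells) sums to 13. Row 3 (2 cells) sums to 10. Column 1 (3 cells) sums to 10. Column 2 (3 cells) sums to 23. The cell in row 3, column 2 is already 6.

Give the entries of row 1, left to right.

23 in 3 cells must be {6,8,9}.
(3,1) = 10 − 6 = 4 completes the 10 across.
Given what's placed, (1,1) must be 1 to fit the 10 across and 10 down.
(1,2) = 10 − 1 = 9 completes the 10 across.
(2,1) = 10 − 5 = 5 completes the 10 down.
(2,2) = 13 − 5 = 8 completes the 13 across.

1 9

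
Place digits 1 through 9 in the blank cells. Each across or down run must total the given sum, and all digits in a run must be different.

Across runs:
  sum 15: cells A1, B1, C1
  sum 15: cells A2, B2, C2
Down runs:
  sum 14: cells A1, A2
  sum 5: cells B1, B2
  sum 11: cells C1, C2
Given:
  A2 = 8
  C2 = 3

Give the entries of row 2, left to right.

A1 = 14 − 8 = 6 completes the 14 down.
C1 = 11 − 3 = 8 completes the 11 down.
B2 = 15 − 11 = 4 completes the 15 across.
B1 = 15 − 14 = 1 completes the 15 across.

8, 4, 3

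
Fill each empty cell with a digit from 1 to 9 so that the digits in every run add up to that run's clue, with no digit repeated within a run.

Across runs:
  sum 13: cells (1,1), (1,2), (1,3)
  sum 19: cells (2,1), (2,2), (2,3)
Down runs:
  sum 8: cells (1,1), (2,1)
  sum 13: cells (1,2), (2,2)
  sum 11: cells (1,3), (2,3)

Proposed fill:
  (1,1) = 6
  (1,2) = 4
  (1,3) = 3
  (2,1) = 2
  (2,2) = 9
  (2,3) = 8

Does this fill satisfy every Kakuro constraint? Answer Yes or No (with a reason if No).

Across: 6+4+3=13; 2+9+8=19. Down: 6+2=8; 4+9=13; 3+8=11. No digit repeats within any run.

Yes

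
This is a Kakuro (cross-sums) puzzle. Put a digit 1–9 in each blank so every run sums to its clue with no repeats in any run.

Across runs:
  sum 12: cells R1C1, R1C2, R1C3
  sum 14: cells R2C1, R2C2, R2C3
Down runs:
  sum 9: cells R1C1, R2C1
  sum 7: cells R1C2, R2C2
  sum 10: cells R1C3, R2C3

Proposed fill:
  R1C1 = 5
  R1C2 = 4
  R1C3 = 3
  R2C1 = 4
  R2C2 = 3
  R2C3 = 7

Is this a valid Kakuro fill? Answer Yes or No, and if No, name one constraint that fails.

Yes

Across: 5+4+3=12; 4+3+7=14. Down: 5+4=9; 4+3=7; 3+7=10. No digit repeats within any run.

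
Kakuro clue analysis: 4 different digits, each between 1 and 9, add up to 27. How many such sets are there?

3

4 distinct digits from 1–9 sum between 10 and 30.
Enumerating: {3,7,8,9}, {4,6,8,9}, {5,6,7,9}.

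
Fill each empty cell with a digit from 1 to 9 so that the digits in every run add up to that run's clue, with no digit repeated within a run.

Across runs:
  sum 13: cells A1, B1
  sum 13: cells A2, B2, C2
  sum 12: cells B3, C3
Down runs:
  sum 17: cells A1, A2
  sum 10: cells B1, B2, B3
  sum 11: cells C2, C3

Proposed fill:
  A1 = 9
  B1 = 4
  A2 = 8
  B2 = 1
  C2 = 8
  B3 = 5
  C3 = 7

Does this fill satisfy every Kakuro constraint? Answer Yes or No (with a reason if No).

No — the down run C2–C3 sums to 15, not 11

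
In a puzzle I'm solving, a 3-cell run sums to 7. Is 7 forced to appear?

The only way to make 7 from 3 distinct digits is {1,2,4}, which does not contain 7.

No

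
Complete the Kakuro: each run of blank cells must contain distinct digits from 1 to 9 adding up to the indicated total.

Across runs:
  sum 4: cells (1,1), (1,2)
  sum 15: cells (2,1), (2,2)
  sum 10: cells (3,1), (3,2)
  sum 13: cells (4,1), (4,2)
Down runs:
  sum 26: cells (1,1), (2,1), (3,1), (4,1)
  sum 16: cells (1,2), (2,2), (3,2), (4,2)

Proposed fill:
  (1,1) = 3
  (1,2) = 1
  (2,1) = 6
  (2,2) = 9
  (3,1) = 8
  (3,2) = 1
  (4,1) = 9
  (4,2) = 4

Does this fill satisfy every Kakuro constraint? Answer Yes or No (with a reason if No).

No — the across run (3,1)–(3,2) sums to 9, not 10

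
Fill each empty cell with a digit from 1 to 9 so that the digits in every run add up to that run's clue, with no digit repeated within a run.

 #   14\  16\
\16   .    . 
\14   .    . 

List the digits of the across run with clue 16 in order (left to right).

9 7

16 in 2 cells must be {7,9}.
The 16 across and the 14 down share only 9, so R1C1 = 9.
R1C2 = 16 − 9 = 7 completes the 16 across.
R2C1 = 14 − 9 = 5 completes the 14 down.
R2C2 = 14 − 5 = 9 completes the 14 across.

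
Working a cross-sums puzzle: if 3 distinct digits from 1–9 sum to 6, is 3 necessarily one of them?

The only way to make 6 from 3 distinct digits is {1,2,3}, which contains 3.

Yes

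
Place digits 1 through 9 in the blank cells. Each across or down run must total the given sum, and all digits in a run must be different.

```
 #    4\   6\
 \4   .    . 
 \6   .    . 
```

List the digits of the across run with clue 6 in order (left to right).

1, 5

4 in 2 cells must be {1,3}.
The 4 across and the 6 down share only 1, so R1C2 = 1.
The 6 across and the 4 down share only 1, so R2C1 = 1.
R2C2 = 6 − 1 = 5 completes the 6 across.
R1C1 = 4 − 1 = 3 completes the 4 across.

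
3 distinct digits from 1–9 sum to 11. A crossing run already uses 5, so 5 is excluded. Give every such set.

{1,2,8}; {1,3,7}; {1,4,6}; {2,3,6}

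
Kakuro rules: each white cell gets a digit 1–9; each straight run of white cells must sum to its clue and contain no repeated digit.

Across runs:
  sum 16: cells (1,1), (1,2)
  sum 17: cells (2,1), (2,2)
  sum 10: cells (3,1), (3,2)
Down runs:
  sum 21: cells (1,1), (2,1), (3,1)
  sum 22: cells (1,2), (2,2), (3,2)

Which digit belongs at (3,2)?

16 in 2 cells must be {7,9}; 17 in 2 cells must be {8,9}.
Nothing is forced directly, so branch on (1,1), whose candidates are 7 or 9. If (1,1) = 7: that forces (1,2) = 9, (2,2) = 8, after which (3,2) would have to be in {1,2,3,4,6,7,8,9} for the 10 across but in {5} for the 22 down — contradiction. So (1,1) = 9.
(1,2) = 16 − 9 = 7 completes the 16 across.
Given what's placed, (2,1) must be 8 to fit the 17 across and 21 down.
(2,2) = 17 − 8 = 9 completes the 17 across.
(3,1) = 21 − 17 = 4 completes the 21 down.
(3,2) = 10 − 4 = 6 completes the 10 across.

6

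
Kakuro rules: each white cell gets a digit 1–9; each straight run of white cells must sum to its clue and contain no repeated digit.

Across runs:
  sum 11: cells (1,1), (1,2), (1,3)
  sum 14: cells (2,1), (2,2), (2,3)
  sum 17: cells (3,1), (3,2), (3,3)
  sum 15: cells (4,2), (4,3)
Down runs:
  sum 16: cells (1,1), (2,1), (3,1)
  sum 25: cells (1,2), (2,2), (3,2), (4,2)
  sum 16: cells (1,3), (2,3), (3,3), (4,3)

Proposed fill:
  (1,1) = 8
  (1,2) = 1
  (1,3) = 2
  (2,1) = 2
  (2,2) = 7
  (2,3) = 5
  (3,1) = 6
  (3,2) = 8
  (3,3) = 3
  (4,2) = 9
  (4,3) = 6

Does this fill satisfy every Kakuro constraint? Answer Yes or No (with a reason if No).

Yes

Across: 8+1+2=11; 2+7+5=14; 6+8+3=17; 9+6=15. Down: 8+2+6=16; 1+7+8+9=25; 2+5+3+6=16. No digit repeats within any run.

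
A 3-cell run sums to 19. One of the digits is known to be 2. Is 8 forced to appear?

Yes

The only way to make 19 from 3 distinct digits under that restriction is {2,8,9}, which contains 8.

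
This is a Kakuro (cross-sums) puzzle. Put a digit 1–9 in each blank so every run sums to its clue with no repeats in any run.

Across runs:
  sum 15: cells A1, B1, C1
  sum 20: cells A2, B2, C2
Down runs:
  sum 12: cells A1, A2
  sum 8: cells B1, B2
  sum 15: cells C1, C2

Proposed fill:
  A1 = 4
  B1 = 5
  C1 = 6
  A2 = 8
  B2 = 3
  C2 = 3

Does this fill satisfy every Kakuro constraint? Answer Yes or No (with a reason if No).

No — the down run C1–C2 sums to 9, not 15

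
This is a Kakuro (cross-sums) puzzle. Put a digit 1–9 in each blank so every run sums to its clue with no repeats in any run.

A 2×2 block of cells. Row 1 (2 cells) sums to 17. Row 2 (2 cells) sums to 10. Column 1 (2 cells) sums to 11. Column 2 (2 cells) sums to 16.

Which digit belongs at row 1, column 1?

17 in 2 cells must be {8,9}; 16 in 2 cells must be {7,9}.
The 17 across and the 16 down share only 9, so (1,2) = 9.
(2,2) = 16 − 9 = 7 completes the 16 down.
(1,1) = 17 − 9 = 8 completes the 17 across.
(2,1) = 10 − 7 = 3 completes the 10 across.

8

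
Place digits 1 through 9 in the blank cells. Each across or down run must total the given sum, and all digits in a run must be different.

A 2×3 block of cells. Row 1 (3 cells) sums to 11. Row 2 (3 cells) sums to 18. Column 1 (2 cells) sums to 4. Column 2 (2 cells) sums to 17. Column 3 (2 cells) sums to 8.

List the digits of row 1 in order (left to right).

1 8 2

4 in 2 cells must be {1,3}; 17 in 2 cells must be {8,9}.
The 11 across and the 17 down share only 8, so (1,2) = 8.
(2,2) = 17 − 8 = 9 completes the 17 down.
Given what's placed, (1,1) must be 1 to fit the 11 across and 4 down.
(1,3) = 11 − 9 = 2 completes the 11 across.
(2,1) = 4 − 1 = 3 completes the 4 down.
(2,3) = 18 − 12 = 6 completes the 18 across.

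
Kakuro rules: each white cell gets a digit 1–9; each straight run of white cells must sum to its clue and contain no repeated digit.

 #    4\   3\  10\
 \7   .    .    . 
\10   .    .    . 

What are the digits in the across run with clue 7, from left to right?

7 in 3 cells must be {1,2,4}; 4 in 2 cells must be {1,3}; 3 in 2 cells must be {1,2}.
The 7 across and the 4 down share only 1, so R1C1 = 1.
Given what's placed, R1C2 must be 2 to fit the 7 across and 3 down.
R1C3 = 7 − 3 = 4 completes the 7 across.
R2C1 = 4 − 1 = 3 completes the 4 down.
R2C2 = 3 − 2 = 1 completes the 3 down.
R2C3 = 10 − 4 = 6 completes the 10 across.

1 2 4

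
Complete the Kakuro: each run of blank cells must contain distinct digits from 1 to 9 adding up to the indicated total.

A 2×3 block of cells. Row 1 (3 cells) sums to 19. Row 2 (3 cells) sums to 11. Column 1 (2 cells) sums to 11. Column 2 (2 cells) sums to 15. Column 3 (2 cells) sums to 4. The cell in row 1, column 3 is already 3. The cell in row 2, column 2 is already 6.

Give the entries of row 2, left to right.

4 6 1

4 in 2 cells must be {1,3}.
(1,2) = 15 − 6 = 9 completes the 15 down.
(2,3) = 4 − 3 = 1 completes the 4 down.
(1,1) = 19 − 12 = 7 completes the 19 across.
(2,1) = 11 − 7 = 4 completes the 11 across.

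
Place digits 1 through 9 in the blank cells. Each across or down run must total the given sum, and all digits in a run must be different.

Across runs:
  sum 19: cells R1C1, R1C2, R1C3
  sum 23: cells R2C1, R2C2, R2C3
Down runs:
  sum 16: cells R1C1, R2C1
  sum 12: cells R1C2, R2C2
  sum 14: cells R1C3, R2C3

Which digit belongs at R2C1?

9

23 in 3 cells must be {6,8,9}; 16 in 2 cells must be {7,9}.
The 23 across and the 16 down share only 9, so R2C1 = 9.
Given what's placed, R2C2 must be 8 to fit the 23 across and 12 down.
R2C3 = 23 − 17 = 6 completes the 23 across.
R1C1 = 16 − 9 = 7 completes the 16 down.
R1C2 = 12 − 8 = 4 completes the 12 down.
R1C3 = 19 − 11 = 8 completes the 19 across.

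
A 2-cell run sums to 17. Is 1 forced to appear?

No

The only way to make 17 from 2 distinct digits is {8,9}, which does not contain 1.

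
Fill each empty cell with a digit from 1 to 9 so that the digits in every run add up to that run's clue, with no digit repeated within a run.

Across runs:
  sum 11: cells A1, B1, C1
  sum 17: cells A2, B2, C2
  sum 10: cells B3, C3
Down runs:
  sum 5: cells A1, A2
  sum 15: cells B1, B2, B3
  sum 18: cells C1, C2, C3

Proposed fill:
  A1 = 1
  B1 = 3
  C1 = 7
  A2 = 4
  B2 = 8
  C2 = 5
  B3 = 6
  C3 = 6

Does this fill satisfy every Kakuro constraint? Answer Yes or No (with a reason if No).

No — the across run B3–C3 sums to 12, not 10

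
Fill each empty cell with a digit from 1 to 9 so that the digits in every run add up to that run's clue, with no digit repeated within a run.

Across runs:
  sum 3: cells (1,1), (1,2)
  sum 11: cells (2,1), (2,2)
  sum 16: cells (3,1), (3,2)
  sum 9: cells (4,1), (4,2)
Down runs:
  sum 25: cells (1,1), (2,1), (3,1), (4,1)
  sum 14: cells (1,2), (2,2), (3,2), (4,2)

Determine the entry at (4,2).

3 in 2 cells must be {1,2}; 16 in 2 cells must be {7,9}.
Only 7 fits (3,2) under both its across sum 16 and down sum 14.
(3,1) = 16 − 7 = 9 completes the 16 across.
Nothing is forced directly, so branch on (2,2), whose candidates are 2 or 4. If (2,2) = 2: that forces (1,2) = 1, after which (2,1) would have to be in {9} for the 11 across but in {1,2,3,4,5,6,7,8} for the 25 down — contradiction. So (2,2) = 4.
(2,1) = 11 − 4 = 7 completes the 11 across.
(1,1) = 1: the only remaining digit allowed by both the 3 across and the 25 down.
(1,2) = 3 − 1 = 2 completes the 3 across.
(4,1) = 25 − 17 = 8 completes the 25 down.
(4,2) = 9 − 8 = 1 completes the 9 across.

1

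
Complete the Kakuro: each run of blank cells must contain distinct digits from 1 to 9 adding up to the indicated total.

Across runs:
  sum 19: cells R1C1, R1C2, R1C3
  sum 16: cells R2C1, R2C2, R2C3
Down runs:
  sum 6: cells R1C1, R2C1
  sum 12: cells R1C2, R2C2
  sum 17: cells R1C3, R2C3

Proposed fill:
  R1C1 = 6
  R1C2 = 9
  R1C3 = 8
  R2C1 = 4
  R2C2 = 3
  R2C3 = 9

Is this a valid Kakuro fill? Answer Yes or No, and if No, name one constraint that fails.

No — the across run R1C1–R1C3 sums to 23, not 19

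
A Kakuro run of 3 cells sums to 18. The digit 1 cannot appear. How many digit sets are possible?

6

3 distinct digits from 1–9 sum between 6 and 24.
Dropping sets that contain 1.
Enumerating: {2,7,9}, {3,6,9}, {3,7,8}, {4,5,9}, {4,6,8}, {5,6,7}.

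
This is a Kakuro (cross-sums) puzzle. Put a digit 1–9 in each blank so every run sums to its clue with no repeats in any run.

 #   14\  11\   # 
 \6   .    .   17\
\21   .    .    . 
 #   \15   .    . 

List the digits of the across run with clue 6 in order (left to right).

17 in 2 cells must be {8,9}.
The 6 across and the 14 down share only 5, so R1C1 = 5.
R1C2 = 6 − 5 = 1 completes the 6 across.
R2C1 = 14 − 5 = 9 completes the 14 down.
R2C3 = 8: the only remaining digit allowed by both the 21 across and the 17 down.
R3C3 = 17 − 8 = 9 completes the 17 down.
R2C2 = 21 − 17 = 4 completes the 21 across.
R3C2 = 15 − 9 = 6 completes the 15 across.

5 1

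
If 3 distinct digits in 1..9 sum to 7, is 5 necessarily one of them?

No

The only way to make 7 from 3 distinct digits is {1,2,4}, which does not contain 5.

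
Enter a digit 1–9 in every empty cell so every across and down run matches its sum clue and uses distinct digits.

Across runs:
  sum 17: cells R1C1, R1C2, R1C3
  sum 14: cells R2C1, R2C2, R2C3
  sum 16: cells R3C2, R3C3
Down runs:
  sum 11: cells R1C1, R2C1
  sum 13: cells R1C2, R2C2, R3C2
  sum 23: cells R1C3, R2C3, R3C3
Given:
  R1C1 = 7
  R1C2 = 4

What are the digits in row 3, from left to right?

7 9

16 in 2 cells must be {7,9}; 23 in 3 cells must be {6,8,9}.
R1C3 = 17 − 11 = 6 completes the 17 across.
R2C1 = 11 − 7 = 4 completes the 11 down.
R3C2 = 7: the only remaining digit allowed by both the 16 across and the 13 down.
R3C3 = 16 − 7 = 9 completes the 16 across.
R2C2 = 13 − 11 = 2 completes the 13 down.
R2C3 = 14 − 6 = 8 completes the 14 across.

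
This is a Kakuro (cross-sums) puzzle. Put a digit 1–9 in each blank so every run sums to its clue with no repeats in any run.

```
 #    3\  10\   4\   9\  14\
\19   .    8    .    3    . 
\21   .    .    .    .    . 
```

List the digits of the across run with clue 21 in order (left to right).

3 in 2 cells must be {1,2}; 4 in 2 cells must be {1,3}.
R1C3 = 1: the only remaining digit allowed by both the 19 across and the 4 down.
R1C5 = 5: the only remaining digit allowed by both the 19 across and the 14 down.
R2C2 = 10 − 8 = 2 completes the 10 down.
R2C3 = 4 − 1 = 3 completes the 4 down.
R2C4 = 9 − 3 = 6 completes the 9 down.
R2C5 = 14 − 5 = 9 completes the 14 down.
R1C1 = 19 − 17 = 2 completes the 19 across.
R2C1 = 21 − 20 = 1 completes the 21 across.

1, 2, 3, 6, 9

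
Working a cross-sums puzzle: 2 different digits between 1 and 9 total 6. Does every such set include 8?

No

Counterexample: {1,5} sums to 6 without using 8.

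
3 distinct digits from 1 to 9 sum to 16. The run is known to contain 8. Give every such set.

{1,7,8}; {2,6,8}; {3,5,8}

3 distinct digits from 1–9 sum between 6 and 24.
Keeping only sets containing 8.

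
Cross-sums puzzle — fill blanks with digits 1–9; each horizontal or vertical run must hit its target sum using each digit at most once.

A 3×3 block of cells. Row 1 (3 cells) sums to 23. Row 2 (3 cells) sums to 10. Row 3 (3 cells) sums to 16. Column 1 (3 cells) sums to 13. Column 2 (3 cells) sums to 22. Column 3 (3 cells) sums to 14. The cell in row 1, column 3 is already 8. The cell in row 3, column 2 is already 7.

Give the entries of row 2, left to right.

23 in 3 cells must be {6,8,9}.
Given what's placed, (2,2) must be 6 to fit the 10 across and 22 down.
(2,3) = 1: the only remaining digit allowed by both the 10 across and the 14 down.
(3,3) = 14 − 9 = 5 completes the 14 down.
(1,2) = 22 − 13 = 9 completes the 22 down.
(2,1) = 10 − 7 = 3 completes the 10 across.
(3,1) = 16 − 12 = 4 completes the 16 across.
(1,1) = 23 − 17 = 6 completes the 23 across.

3, 6, 1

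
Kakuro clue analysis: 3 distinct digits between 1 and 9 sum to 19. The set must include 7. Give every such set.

{3,7,9}; {4,7,8}

3 distinct digits from 1–9 sum between 6 and 24.
Keeping only sets containing 7.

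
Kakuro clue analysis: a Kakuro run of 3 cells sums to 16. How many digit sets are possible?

8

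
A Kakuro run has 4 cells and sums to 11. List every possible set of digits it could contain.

4 distinct digits from 1–9 sum between 10 and 30.
Only one set works: {1,2,3,5}.

{1,2,3,5}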